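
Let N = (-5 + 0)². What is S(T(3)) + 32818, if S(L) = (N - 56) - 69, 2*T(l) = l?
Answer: 32718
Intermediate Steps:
N = 25 (N = (-5)² = 25)
T(l) = l/2
S(L) = -100 (S(L) = (25 - 56) - 69 = -31 - 69 = -100)
S(T(3)) + 32818 = -100 + 32818 = 32718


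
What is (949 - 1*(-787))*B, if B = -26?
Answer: -45136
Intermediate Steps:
(949 - 1*(-787))*B = (949 - 1*(-787))*(-26) = (949 + 787)*(-26) = 1736*(-26) = -45136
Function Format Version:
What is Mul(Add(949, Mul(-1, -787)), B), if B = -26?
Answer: -45136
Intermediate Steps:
Mul(Add(949, Mul(-1, -787)), B) = Mul(Add(949, Mul(-1, -787)), -26) = Mul(Add(949, 787), -26) = Mul(1736, -26) = -45136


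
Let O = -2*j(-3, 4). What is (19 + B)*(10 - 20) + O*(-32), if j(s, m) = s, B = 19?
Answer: -572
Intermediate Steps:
O = 6 (O = -2*(-3) = 6)
(19 + B)*(10 - 20) + O*(-32) = (19 + 19)*(10 - 20) + 6*(-32) = 38*(-10) - 192 = -380 - 192 = -572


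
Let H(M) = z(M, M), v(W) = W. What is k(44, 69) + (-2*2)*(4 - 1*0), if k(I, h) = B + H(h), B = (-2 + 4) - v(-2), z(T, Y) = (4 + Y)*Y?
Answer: 5025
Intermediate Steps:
z(T, Y) = Y*(4 + Y)
B = 4 (B = (-2 + 4) - 1*(-2) = 2 + 2 = 4)
H(M) = M*(4 + M)
k(I, h) = 4 + h*(4 + h)
k(44, 69) + (-2*2)*(4 - 1*0) = (4 + 69*(4 + 69)) + (-2*2)*(4 - 1*0) = (4 + 69*73) - 4*(4 + 0) = (4 + 5037) - 4*4 = 5041 - 16 = 5025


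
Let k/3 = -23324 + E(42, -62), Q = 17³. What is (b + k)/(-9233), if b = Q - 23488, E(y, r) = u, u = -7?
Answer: 88568/9233 ≈ 9.5925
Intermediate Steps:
E(y, r) = -7
Q = 4913
k = -69993 (k = 3*(-23324 - 7) = 3*(-23331) = -69993)
b = -18575 (b = 4913 - 23488 = -18575)
(b + k)/(-9233) = (-18575 - 69993)/(-9233) = -88568*(-1/9233) = 88568/9233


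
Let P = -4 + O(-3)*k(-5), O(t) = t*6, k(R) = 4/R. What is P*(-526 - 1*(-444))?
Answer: -4264/5 ≈ -852.80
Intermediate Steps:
O(t) = 6*t
P = 52/5 (P = -4 + (6*(-3))*(4/(-5)) = -4 - 72*(-1)/5 = -4 - 18*(-⅘) = -4 + 72/5 = 52/5 ≈ 10.400)
P*(-526 - 1*(-444)) = 52*(-526 - 1*(-444))/5 = 52*(-526 + 444)/5 = (52/5)*(-82) = -4264/5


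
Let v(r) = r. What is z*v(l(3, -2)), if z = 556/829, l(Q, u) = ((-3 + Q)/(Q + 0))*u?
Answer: 0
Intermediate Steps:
l(Q, u) = u*(-3 + Q)/Q (l(Q, u) = ((-3 + Q)/Q)*u = u*(-3 + Q)/Q)
z = 556/829 (z = 556*(1/829) = 556/829 ≈ 0.67069)
z*v(l(3, -2)) = 556*(-2*(-3 + 3)/3)/829 = 556*(-2*⅓*0)/829 = (556/829)*0 = 0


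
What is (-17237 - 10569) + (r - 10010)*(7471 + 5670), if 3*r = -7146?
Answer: -162871078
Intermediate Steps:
r = -2382 (r = (⅓)*(-7146) = -2382)
(-17237 - 10569) + (r - 10010)*(7471 + 5670) = (-17237 - 10569) + (-2382 - 10010)*(7471 + 5670) = -27806 - 12392*13141 = -27806 - 162843272 = -162871078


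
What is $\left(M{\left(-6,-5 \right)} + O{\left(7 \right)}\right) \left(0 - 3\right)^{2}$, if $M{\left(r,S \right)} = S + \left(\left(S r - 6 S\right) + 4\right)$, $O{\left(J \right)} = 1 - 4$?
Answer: $504$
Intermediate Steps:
$O{\left(J \right)} = -3$
$M{\left(r,S \right)} = 4 - 5 S + S r$ ($M{\left(r,S \right)} = S + \left(\left(- 6 S + S r\right) + 4\right) = S + \left(4 - 6 S + S r\right) = 4 - 5 S + S r$)
$\left(M{\left(-6,-5 \right)} + O{\left(7 \right)}\right) \left(0 - 3\right)^{2} = \left(\left(4 - -25 - -30\right) - 3\right) \left(0 - 3\right)^{2} = \left(\left(4 + 25 + 30\right) - 3\right) \left(-3\right)^{2} = \left(59 - 3\right) 9 = 56 \cdot 9 = 504$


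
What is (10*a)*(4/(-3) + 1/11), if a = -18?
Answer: 2460/11 ≈ 223.64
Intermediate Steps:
(10*a)*(4/(-3) + 1/11) = (10*(-18))*(4/(-3) + 1/11) = -180*(4*(-⅓) + 1*(1/11)) = -180*(-4/3 + 1/11) = -180*(-41/33) = 2460/11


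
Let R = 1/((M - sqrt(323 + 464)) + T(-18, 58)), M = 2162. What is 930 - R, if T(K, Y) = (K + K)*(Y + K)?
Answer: 484061488/520497 - sqrt(787)/520497 ≈ 930.00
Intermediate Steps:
T(K, Y) = 2*K*(K + Y) (T(K, Y) = (2*K)*(K + Y) = 2*K*(K + Y))
R = 1/(722 - sqrt(787)) (R = 1/((2162 - sqrt(323 + 464)) + 2*(-18)*(-18 + 58)) = 1/((2162 - sqrt(787)) + 2*(-18)*40) = 1/((2162 - sqrt(787)) - 1440) = 1/(722 - sqrt(787)) ≈ 0.0014410)
930 - R = 930 - (722/520497 + sqrt(787)/520497) = 930 + (-722/520497 - sqrt(787)/520497) = 484061488/520497 - sqrt(787)/520497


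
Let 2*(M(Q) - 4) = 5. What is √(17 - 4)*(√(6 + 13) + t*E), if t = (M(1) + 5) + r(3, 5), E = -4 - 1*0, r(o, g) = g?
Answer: √13*(-66 + √19) ≈ -222.25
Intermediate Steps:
M(Q) = 13/2 (M(Q) = 4 + (½)*5 = 4 + 5/2 = 13/2)
E = -4 (E = -4 + 0 = -4)
t = 33/2 (t = (13/2 + 5) + 5 = 23/2 + 5 = 33/2 ≈ 16.500)
√(17 - 4)*(√(6 + 13) + t*E) = √(17 - 4)*(√(6 + 13) + (33/2)*(-4)) = √13*(√19 - 66) = √13*(-66 + √19)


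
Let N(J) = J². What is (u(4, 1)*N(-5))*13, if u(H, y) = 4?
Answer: 1300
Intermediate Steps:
(u(4, 1)*N(-5))*13 = (4*(-5)²)*13 = (4*25)*13 = 100*13 = 1300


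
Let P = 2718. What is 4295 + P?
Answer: 7013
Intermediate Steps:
4295 + P = 4295 + 2718 = 7013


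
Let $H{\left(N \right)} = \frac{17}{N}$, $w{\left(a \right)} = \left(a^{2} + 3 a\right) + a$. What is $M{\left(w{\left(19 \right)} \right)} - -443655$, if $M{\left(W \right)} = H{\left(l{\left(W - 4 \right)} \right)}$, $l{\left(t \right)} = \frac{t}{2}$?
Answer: $\frac{192102649}{433} \approx 4.4366 \cdot 10^{5}$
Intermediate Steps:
$w{\left(a \right)} = a^{2} + 4 a$
$l{\left(t \right)} = \frac{t}{2}$ ($l{\left(t \right)} = t \frac{1}{2} = \frac{t}{2}$)
$M{\left(W \right)} = \frac{17}{-2 + \frac{W}{2}}$ ($M{\left(W \right)} = \frac{17}{\frac{1}{2} \left(W - 4\right)} = \frac{17}{\frac{1}{2} \left(-4 + W\right)} = \frac{17}{-2 + \frac{W}{2}}$)
$M{\left(w{\left(19 \right)} \right)} - -443655 = \frac{34}{-4 + 19 \left(4 + 19\right)} - -443655 = \frac{34}{-4 + 19 \cdot 23} + 443655 = \frac{34}{-4 + 437} + 443655 = \frac{34}{433} + 443655 = \frac{192102649}{433}$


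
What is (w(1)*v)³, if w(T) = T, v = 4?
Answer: 64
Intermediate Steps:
(w(1)*v)³ = (1*4)³ = 4³ = 64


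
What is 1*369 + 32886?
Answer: 33255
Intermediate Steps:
1*369 + 32886 = 369 + 32886 = 33255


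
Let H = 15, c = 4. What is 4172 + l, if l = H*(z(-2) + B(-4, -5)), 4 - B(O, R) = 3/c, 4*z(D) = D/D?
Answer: 8449/2 ≈ 4224.5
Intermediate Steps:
z(D) = 1/4 (z(D) = (D/D)/4 = (1/4)*1 = 1/4)
B(O, R) = 13/4 (B(O, R) = 4 - 3/4 = 13/4)
l = 105/2 (l = 15*(1/4 + 13/4) = 15*(7/2) = 105/2 ≈ 52.500)
4172 + l = 4172 + 105/2 = 8449/2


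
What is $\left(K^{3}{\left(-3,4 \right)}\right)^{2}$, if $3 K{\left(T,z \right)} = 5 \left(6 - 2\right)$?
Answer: $\frac{64000000}{729} \approx 87792.0$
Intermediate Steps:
$K{\left(T,z \right)} = \frac{20}{3}$ ($K{\left(T,z \right)} = \frac{5 \left(6 - 2\right)}{3} = \frac{5 \cdot 4}{3} = \frac{1}{3} \cdot 20 = \frac{20}{3}$)
$\left(K^{3}{\left(-3,4 \right)}\right)^{2} = \left(\left(\frac{20}{3}\right)^{3}\right)^{2} = \left(\frac{8000}{27}\right)^{2} = \frac{64000000}{729}$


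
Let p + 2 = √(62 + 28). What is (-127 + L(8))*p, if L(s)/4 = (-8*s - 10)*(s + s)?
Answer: 9726 - 14589*√10 ≈ -36409.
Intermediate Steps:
L(s) = 8*s*(-10 - 8*s) (L(s) = 4*((-8*s - 10)*(s + s)) = 4*((-10 - 8*s)*(2*s)) = 4*(2*s*(-10 - 8*s)) = 8*s*(-10 - 8*s))
p = -2 + 3*√10 (p = -2 + √(62 + 28) = -2 + √90 = -2 + 3*√10 ≈ 7.4868)
(-127 + L(8))*p = (-127 - 16*8*(5 + 4*8))*(-2 + 3*√10) = (-127 - 16*8*(5 + 32))*(-2 + 3*√10) = (-127 - 16*8*37)*(-2 + 3*√10) = (-127 - 4736)*(-2 + 3*√10) = -4863*(-2 + 3*√10) = 9726 - 14589*√10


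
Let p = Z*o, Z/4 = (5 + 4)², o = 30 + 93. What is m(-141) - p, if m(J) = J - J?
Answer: -39852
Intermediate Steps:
o = 123
m(J) = 0
Z = 324 (Z = 4*(5 + 4)² = 4*9² = 4*81 = 324)
p = 39852 (p = 324*123 = 39852)
m(-141) - p = 0 - 1*39852 = 0 - 39852 = -39852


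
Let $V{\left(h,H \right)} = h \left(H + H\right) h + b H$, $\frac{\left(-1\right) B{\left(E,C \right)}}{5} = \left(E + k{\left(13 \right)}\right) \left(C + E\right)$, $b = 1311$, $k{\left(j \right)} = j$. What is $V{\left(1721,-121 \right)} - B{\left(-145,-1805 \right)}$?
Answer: $-715637153$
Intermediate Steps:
$B{\left(E,C \right)} = - 5 \left(13 + E\right) \left(C + E\right)$ ($B{\left(E,C \right)} = - 5 \left(E + 13\right) \left(C + E\right) = - 5 \left(13 + E\right) \left(C + E\right)$)
$V{\left(h,H \right)} = 1311 H + 2 H h^{2}$ ($V{\left(h,H \right)} = h \left(H + H\right) h + 1311 H = h 2 H h + 1311 H = 2 H h h + 1311 H = 2 H h^{2} + 1311 H = 1311 H + 2 H h^{2}$)
$V{\left(1721,-121 \right)} - B{\left(-145,-1805 \right)} = - 121 \left(1311 + 2 \cdot 1721^{2}\right) - \left(\left(-65\right) \left(-1805\right) - -9425 - 5 \left(-145\right)^{2} - \left(-9025\right) \left(-145\right)\right) = - 121 \left(1311 + 2 \cdot 2961841\right) - \left(117325 + 9425 - 105125 - 1308625\right) = - 121 \left(1311 + 5923682\right) - \left(117325 + 9425 - 105125 - 1308625\right) = \left(-121\right) 5924993 - -1287000 = -716924153 + 1287000 = -715637153$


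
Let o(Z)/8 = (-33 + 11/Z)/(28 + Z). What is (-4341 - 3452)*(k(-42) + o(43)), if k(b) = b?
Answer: 1087045570/3053 ≈ 3.5606e+5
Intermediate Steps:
o(Z) = 8*(-33 + 11/Z)/(28 + Z) (o(Z) = 8*((-33 + 11/Z)/(28 + Z)) = 8*(-33 + 11/Z)/(28 + Z))
(-4341 - 3452)*(k(-42) + o(43)) = (-4341 - 3452)*(-42 + 88*(1 - 3*43)/(43*(28 + 43))) = -7793*(-42 + 88*(1/43)*(1 - 129)/71) = -7793*(-42 + 88*(1/43)*(1/71)*(-128)) = -7793*(-42 - 11264/3053) = -7793*(-139490/3053) = 1087045570/3053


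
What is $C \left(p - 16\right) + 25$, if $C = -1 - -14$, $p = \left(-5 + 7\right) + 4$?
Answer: $-105$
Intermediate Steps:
$p = 6$ ($p = 2 + 4 = 6$)
$C = 13$ ($C = -1 + 14 = 13$)
$C \left(p - 16\right) + 25 = 13 \left(6 - 16\right) + 25 = 13 \left(-10\right) + 25 = -130 + 25 = -105$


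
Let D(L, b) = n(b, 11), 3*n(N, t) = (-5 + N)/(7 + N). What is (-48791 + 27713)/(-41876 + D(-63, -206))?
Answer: 12583566/24999761 ≈ 0.50335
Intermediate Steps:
n(N, t) = (-5 + N)/(3*(7 + N)) (n(N, t) = ((-5 + N)/(7 + N))/3 = (-5 + N)/(3*(7 + N)))
D(L, b) = (-5 + b)/(3*(7 + b))
(-48791 + 27713)/(-41876 + D(-63, -206)) = (-48791 + 27713)/(-41876 + (-5 - 206)/(3*(7 - 206))) = -21078/(-41876 + (1/3)*(-211)/(-199)) = -21078/(-41876 + (1/3)*(-1/199)*(-211)) = -21078/(-41876 + 211/597) = -21078/(-24999761/597) = -21078*(-597/24999761) = 12583566/24999761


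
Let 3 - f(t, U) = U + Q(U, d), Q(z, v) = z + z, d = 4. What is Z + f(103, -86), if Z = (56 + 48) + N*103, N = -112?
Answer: -11171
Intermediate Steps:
Q(z, v) = 2*z
Z = -11432 (Z = (56 + 48) - 112*103 = 104 - 11536 = -11432)
f(t, U) = 3 - 3*U (f(t, U) = 3 - (U + 2*U) = 3 - 3*U)
Z + f(103, -86) = -11432 + (3 - 3*(-86)) = -11432 + (3 + 258) = -11432 + 261 = -11171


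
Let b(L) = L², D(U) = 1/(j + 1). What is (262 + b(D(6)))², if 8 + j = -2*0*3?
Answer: 164839921/2401 ≈ 68655.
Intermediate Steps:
j = -8 (j = -8 - 2*0*3 = -8 + 0*3 = -8 + 0 = -8)
D(U) = -⅐ (D(U) = 1/(-8 + 1) = 1/(-7) = -⅐)
(262 + b(D(6)))² = (262 + (-⅐)²)² = (262 + 1/49)² = (12839/49)² = 164839921/2401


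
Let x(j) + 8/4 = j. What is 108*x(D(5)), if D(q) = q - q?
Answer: -216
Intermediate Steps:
D(q) = 0
x(j) = -2 + j
108*x(D(5)) = 108*(-2 + 0) = 108*(-2) = -216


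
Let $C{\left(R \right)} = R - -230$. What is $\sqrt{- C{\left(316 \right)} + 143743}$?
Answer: $\sqrt{143197} \approx 378.41$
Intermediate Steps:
$C{\left(R \right)} = 230 + R$ ($C{\left(R \right)} = R + 230 = 230 + R$)
$\sqrt{- C{\left(316 \right)} + 143743} = \sqrt{- (230 + 316) + 143743} = \sqrt{\left(-1\right) 546 + 143743} = \sqrt{-546 + 143743} = \sqrt{143197}$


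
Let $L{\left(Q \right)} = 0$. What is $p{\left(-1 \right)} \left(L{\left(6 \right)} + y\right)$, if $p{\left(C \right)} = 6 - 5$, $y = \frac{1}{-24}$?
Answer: $- \frac{1}{24} \approx -0.041667$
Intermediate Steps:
$y = - \frac{1}{24} \approx -0.041667$
$p{\left(C \right)} = 1$ ($p{\left(C \right)} = 6 - 5 = 1$)
$p{\left(-1 \right)} \left(L{\left(6 \right)} + y\right) = 1 \left(0 - \frac{1}{24}\right) = 1 \left(- \frac{1}{24}\right) = - \frac{1}{24}$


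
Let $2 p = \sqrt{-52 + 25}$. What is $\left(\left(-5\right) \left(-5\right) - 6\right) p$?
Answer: $\frac{57 i \sqrt{3}}{2} \approx 49.363 i$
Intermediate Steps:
$p = \frac{3 i \sqrt{3}}{2}$ ($p = \frac{\sqrt{-52 + 25}}{2} = \frac{\sqrt{-27}}{2} = \frac{3 i \sqrt{3}}{2} \approx 2.5981 i$)
$\left(\left(-5\right) \left(-5\right) - 6\right) p = \left(\left(-5\right) \left(-5\right) - 6\right) \frac{3 i \sqrt{3}}{2} = \left(25 - 6\right) \frac{3 i \sqrt{3}}{2} = 19 \frac{3 i \sqrt{3}}{2} = \frac{57 i \sqrt{3}}{2}$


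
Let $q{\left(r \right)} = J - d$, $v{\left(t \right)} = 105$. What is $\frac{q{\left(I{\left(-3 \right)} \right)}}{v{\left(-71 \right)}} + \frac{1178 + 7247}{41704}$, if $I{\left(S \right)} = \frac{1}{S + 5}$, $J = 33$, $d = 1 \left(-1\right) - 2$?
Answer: $\frac{795323}{1459640} \approx 0.54488$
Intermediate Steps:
$d = -3$ ($d = -1 - 2 = -3$)
$I{\left(S \right)} = \frac{1}{5 + S}$
$q{\left(r \right)} = 36$ ($q{\left(r \right)} = 33 - -3 = 33 + 3 = 36$)
$\frac{q{\left(I{\left(-3 \right)} \right)}}{v{\left(-71 \right)}} + \frac{1178 + 7247}{41704} = \frac{36}{105} + \frac{1178 + 7247}{41704} = 36 \cdot \frac{1}{105} + 8425 \cdot \frac{1}{41704} = \frac{12}{35} + \frac{8425}{41704} = \frac{795323}{1459640}$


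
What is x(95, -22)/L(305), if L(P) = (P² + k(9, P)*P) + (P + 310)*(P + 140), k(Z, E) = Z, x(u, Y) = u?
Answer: 19/73889 ≈ 0.00025714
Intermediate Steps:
L(P) = P² + 9*P + (140 + P)*(310 + P) (L(P) = (P² + 9*P) + (P + 310)*(P + 140) = (P² + 9*P) + (310 + P)*(140 + P) = (P² + 9*P) + (140 + P)*(310 + P) = P² + 9*P + (140 + P)*(310 + P))
x(95, -22)/L(305) = 95/(43400 + 2*305² + 459*305) = 95/(43400 + 2*93025 + 139995) = 95/(43400 + 186050 + 139995) = 95/369445 = 95*(1/369445) = 19/73889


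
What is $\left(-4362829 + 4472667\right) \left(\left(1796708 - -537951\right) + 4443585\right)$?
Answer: $744508764472$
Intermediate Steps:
$\left(-4362829 + 4472667\right) \left(\left(1796708 - -537951\right) + 4443585\right) = 109838 \left(\left(1796708 + 537951\right) + 4443585\right) = 109838 \left(2334659 + 4443585\right) = 109838 \cdot 6778244 = 744508764472$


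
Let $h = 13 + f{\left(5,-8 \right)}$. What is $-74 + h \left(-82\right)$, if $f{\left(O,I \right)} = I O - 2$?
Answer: $2304$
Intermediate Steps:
$f{\left(O,I \right)} = -2 + I O$
$h = -29$ ($h = 13 - 42 = -29$)
$-74 + h \left(-82\right) = -74 - -2378 = -74 + 2378 = 2304$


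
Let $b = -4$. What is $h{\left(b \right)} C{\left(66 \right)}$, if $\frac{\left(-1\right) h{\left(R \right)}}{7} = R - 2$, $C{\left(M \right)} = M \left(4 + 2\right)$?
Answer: $16632$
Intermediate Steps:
$C{\left(M \right)} = 6 M$ ($C{\left(M \right)} = M 6 = 6 M$)
$h{\left(R \right)} = 14 - 7 R$ ($h{\left(R \right)} = - 7 \left(R - 2\right) = - 7 \left(-2 + R\right) = 14 - 7 R$)
$h{\left(b \right)} C{\left(66 \right)} = \left(14 - -28\right) 6 \cdot 66 = \left(14 + 28\right) 396 = 42 \cdot 396 = 16632$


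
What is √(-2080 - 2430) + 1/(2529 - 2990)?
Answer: -1/461 + I*√4510 ≈ -0.0021692 + 67.156*I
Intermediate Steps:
√(-2080 - 2430) + 1/(2529 - 2990) = √(-4510) + 1/(-461) = I*√4510 - 1/461 = -1/461 + I*√4510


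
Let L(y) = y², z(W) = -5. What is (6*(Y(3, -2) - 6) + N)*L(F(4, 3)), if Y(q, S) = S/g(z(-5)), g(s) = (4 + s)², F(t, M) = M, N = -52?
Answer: -900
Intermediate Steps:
Y(q, S) = S (Y(q, S) = S/((4 - 5)²) = S/((-1)²) = S/1 = S*1 = S)
(6*(Y(3, -2) - 6) + N)*L(F(4, 3)) = (6*(-2 - 6) - 52)*3² = (6*(-8) - 52)*9 = (-48 - 52)*9 = -100*9 = -900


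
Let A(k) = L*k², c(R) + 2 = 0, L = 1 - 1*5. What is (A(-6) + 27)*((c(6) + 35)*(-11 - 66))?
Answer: 297297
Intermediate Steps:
L = -4 (L = 1 - 5 = -4)
c(R) = -2 (c(R) = -2 + 0 = -2)
A(k) = -4*k²
(A(-6) + 27)*((c(6) + 35)*(-11 - 66)) = (-4*(-6)² + 27)*((-2 + 35)*(-11 - 66)) = (-4*36 + 27)*(33*(-77)) = (-144 + 27)*(-2541) = -117*(-2541) = 297297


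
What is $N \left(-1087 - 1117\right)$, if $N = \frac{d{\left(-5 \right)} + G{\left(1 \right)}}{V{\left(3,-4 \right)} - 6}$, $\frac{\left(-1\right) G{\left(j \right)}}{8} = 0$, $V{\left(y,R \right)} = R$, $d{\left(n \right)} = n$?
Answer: $-1102$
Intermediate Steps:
$G{\left(j \right)} = 0$ ($G{\left(j \right)} = \left(-8\right) 0 = 0$)
$N = \frac{1}{2}$ ($N = \frac{-5 + 0}{-4 - 6} = - \frac{5}{-4 - 6} = - \frac{5}{-10} = \left(-5\right) \left(- \frac{1}{10}\right) = \frac{1}{2} \approx 0.5$)
$N \left(-1087 - 1117\right) = \frac{-1087 - 1117}{2} = \frac{1}{2} \left(-2204\right) = -1102$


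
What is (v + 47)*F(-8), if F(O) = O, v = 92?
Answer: -1112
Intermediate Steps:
(v + 47)*F(-8) = (92 + 47)*(-8) = 139*(-8) = -1112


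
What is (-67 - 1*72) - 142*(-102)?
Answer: 14345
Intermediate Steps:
(-67 - 1*72) - 142*(-102) = (-67 - 72) + 14484 = -139 + 14484 = 14345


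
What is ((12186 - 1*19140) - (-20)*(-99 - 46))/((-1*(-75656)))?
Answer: -4927/37828 ≈ -0.13025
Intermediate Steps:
((12186 - 1*19140) - (-20)*(-99 - 46))/((-1*(-75656))) = ((12186 - 19140) - (-20)*(-145))/75656 = (-6954 - 1*2900)*(1/75656) = (-6954 - 2900)*(1/75656) = -9854*1/75656 = -4927/37828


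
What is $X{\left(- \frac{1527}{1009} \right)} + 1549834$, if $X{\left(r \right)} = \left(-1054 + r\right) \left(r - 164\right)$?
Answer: $\frac{1755716914593}{1018081} \approx 1.7245 \cdot 10^{6}$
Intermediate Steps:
$X{\left(r \right)} = \left(-1054 + r\right) \left(-164 + r\right)$
$X{\left(- \frac{1527}{1009} \right)} + 1549834 = \left(172856 + \left(- \frac{1527}{1009}\right)^{2} - 1218 \left(- \frac{1527}{1009}\right)\right) + 1549834 = \left(172856 + \left(\left(-1527\right) \frac{1}{1009}\right)^{2} - 1218 \left(\left(-1527\right) \frac{1}{1009}\right)\right) + 1549834 = \left(172856 + \left(- \frac{1527}{1009}\right)^{2} - - \frac{1859886}{1009}\right) + 1549834 = \left(172856 + \frac{2331729}{1018081} + \frac{1859886}{1009}\right) + 1549834 = \frac{177860366039}{1018081} + 1549834 = \frac{1755716914593}{1018081}$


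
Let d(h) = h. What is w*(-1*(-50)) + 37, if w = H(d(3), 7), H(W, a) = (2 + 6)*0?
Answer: 37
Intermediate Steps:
H(W, a) = 0 (H(W, a) = 8*0 = 0)
w = 0
w*(-1*(-50)) + 37 = 0*(-1*(-50)) + 37 = 0*50 + 37 = 0 + 37 = 37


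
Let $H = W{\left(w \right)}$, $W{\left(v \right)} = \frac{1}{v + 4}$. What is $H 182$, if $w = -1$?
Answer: $\frac{182}{3} \approx 60.667$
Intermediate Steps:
$W{\left(v \right)} = \frac{1}{4 + v}$
$H = \frac{1}{3}$ ($H = \frac{1}{4 - 1} = \frac{1}{3} \approx 0.33333$)
$H 182 = \frac{1}{3} \cdot 182 = \frac{182}{3}$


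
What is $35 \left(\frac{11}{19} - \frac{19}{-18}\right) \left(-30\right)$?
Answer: $- \frac{97825}{57} \approx -1716.2$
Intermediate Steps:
$35 \left(\frac{11}{19} - \frac{19}{-18}\right) \left(-30\right) = 35 \left(11 \cdot \frac{1}{19} - - \frac{19}{18}\right) \left(-30\right) = 35 \left(\frac{11}{19} + \frac{19}{18}\right) \left(-30\right) = 35 \cdot \frac{559}{342} \left(-30\right) = \frac{19565}{342} \left(-30\right) = - \frac{97825}{57}$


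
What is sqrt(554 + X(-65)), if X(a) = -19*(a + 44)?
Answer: sqrt(953) ≈ 30.871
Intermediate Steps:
X(a) = -836 - 19*a (X(a) = -19*(44 + a) = -836 - 19*a)
sqrt(554 + X(-65)) = sqrt(554 + (-836 - 19*(-65))) = sqrt(554 + (-836 + 1235)) = sqrt(554 + 399) = sqrt(953)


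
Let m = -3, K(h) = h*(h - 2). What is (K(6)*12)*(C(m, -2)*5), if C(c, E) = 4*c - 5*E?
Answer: -2880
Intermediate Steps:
K(h) = h*(-2 + h)
C(c, E) = -5*E + 4*c
(K(6)*12)*(C(m, -2)*5) = ((6*(-2 + 6))*12)*((-5*(-2) + 4*(-3))*5) = ((6*4)*12)*((10 - 12)*5) = (24*12)*(-2*5) = 288*(-10) = -2880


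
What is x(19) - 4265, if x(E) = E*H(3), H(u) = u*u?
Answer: -4094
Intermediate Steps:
H(u) = u²
x(E) = 9*E (x(E) = E*3² = E*9 = 9*E)
x(19) - 4265 = 9*19 - 4265 = 171 - 4265 = -4094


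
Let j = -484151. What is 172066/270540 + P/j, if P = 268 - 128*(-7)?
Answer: 41495508703/65491105770 ≈ 0.63361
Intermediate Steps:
P = 1164 (P = 268 + 896 = 1164)
172066/270540 + P/j = 172066/270540 + 1164/(-484151) = 172066*(1/270540) + 1164*(-1/484151) = 86033/135270 - 1164/484151 = 41495508703/65491105770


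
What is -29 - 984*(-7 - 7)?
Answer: 13747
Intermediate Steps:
-29 - 984*(-7 - 7) = -29 - 984*(-14) = -29 - 328*(-42) = -29 + 13776 = 13747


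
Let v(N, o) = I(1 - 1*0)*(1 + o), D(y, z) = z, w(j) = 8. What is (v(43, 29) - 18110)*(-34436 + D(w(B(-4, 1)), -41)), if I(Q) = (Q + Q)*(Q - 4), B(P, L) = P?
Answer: 630584330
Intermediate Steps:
I(Q) = 2*Q*(-4 + Q) (I(Q) = (2*Q)*(-4 + Q) = 2*Q*(-4 + Q))
v(N, o) = -6 - 6*o (v(N, o) = (2*(1 - 1*0)*(-4 + (1 - 1*0)))*(1 + o) = (2*(1 + 0)*(-4 + (1 + 0)))*(1 + o) = (2*1*(-4 + 1))*(1 + o) = (2*1*(-3))*(1 + o) = -6*(1 + o) = -6 - 6*o)
(v(43, 29) - 18110)*(-34436 + D(w(B(-4, 1)), -41)) = ((-6 - 6*29) - 18110)*(-34436 - 41) = ((-6 - 174) - 18110)*(-34477) = (-180 - 18110)*(-34477) = -18290*(-34477) = 630584330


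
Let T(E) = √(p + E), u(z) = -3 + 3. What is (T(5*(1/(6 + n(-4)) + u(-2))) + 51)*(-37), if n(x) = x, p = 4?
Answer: -1887 - 37*√26/2 ≈ -1981.3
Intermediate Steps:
u(z) = 0
T(E) = √(4 + E)
(T(5*(1/(6 + n(-4)) + u(-2))) + 51)*(-37) = (√(4 + 5*(1/(6 - 4) + 0)) + 51)*(-37) = (√(4 + 5*(1/2 + 0)) + 51)*(-37) = (√(4 + 5*(½ + 0)) + 51)*(-37) = (√(4 + 5*(½)) + 51)*(-37) = (√(4 + 5/2) + 51)*(-37) = (√(13/2) + 51)*(-37) = (√26/2 + 51)*(-37) = (51 + √26/2)*(-37) = -1887 - 37*√26/2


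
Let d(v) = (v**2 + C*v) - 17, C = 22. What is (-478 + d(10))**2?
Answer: 30625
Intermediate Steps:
d(v) = -17 + v**2 + 22*v (d(v) = (v**2 + 22*v) - 17 = -17 + v**2 + 22*v)
(-478 + d(10))**2 = (-478 + (-17 + 10**2 + 22*10))**2 = (-478 + (-17 + 100 + 220))**2 = (-478 + 303)**2 = (-175)**2 = 30625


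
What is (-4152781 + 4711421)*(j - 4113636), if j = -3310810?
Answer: -4147592513440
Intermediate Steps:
(-4152781 + 4711421)*(j - 4113636) = (-4152781 + 4711421)*(-3310810 - 4113636) = 558640*(-7424446) = -4147592513440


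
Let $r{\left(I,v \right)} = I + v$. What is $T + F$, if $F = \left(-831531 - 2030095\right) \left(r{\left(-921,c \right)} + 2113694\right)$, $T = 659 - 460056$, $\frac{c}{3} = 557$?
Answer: $-6050748385341$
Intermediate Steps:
$c = 1671$ ($c = 3 \cdot 557 = 1671$)
$T = -459397$ ($T = 659 - 460056 = -459397$)
$F = -6050747925944$ ($F = \left(-831531 - 2030095\right) \left(\left(-921 + 1671\right) + 2113694\right) = - 2861626 \left(750 + 2113694\right) = \left(-2861626\right) 2114444 = -6050747925944$)
$T + F = -459397 - 6050747925944 = -6050748385341$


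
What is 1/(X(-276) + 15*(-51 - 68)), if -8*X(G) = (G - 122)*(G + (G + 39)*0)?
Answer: -1/15516 ≈ -6.4450e-5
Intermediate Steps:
X(G) = -G*(-122 + G)/8 (X(G) = -(G - 122)*(G + (G + 39)*0)/8 = -(-122 + G)*(G + (39 + G)*0)/8 = -(-122 + G)*(G + 0)/8 = -(-122 + G)*G/8 = -G*(-122 + G)/8)
1/(X(-276) + 15*(-51 - 68)) = 1/((⅛)*(-276)*(122 - 1*(-276)) + 15*(-51 - 68)) = 1/((⅛)*(-276)*(122 + 276) + 15*(-119)) = 1/((⅛)*(-276)*398 - 1785) = 1/(-13731 - 1785) = 1/(-15516) = -1/15516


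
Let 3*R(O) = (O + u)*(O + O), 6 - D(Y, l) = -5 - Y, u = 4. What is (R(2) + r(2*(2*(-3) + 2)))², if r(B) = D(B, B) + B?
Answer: 9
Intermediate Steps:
D(Y, l) = 11 + Y (D(Y, l) = 6 - (-5 - Y) = 6 + (5 + Y) = 11 + Y)
R(O) = 2*O*(4 + O)/3 (R(O) = ((O + 4)*(O + O))/3 = ((4 + O)*(2*O))/3 = (2*O*(4 + O))/3 = 2*O*(4 + O)/3)
r(B) = 11 + 2*B (r(B) = (11 + B) + B = 11 + 2*B)
(R(2) + r(2*(2*(-3) + 2)))² = ((⅔)*2*(4 + 2) + (11 + 2*(2*(2*(-3) + 2))))² = ((⅔)*2*6 + (11 + 2*(2*(-6 + 2))))² = (8 + (11 + 2*(2*(-4))))² = (8 + (11 + 2*(-8)))² = (8 + (11 - 16))² = (8 - 5)² = 3² = 9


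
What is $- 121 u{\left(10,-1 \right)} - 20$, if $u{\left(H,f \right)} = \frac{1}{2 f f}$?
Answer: $- \frac{161}{2} \approx -80.5$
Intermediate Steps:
$u{\left(H,f \right)} = \frac{1}{2 f^{2}}$
$- 121 u{\left(10,-1 \right)} - 20 = - 121 \frac{1}{2 \cdot 1} - 20 = - 121 \cdot \frac{1}{2} \cdot 1 - 20 = \left(-121\right) \frac{1}{2} - 20 = - \frac{121}{2} - 20 = - \frac{161}{2}$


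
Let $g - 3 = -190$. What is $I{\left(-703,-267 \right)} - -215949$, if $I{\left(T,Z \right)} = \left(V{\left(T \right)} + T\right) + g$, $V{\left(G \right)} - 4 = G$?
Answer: $214360$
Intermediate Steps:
$g = -187$ ($g = 3 - 190 = -187$)
$V{\left(G \right)} = 4 + G$
$I{\left(T,Z \right)} = -183 + 2 T$ ($I{\left(T,Z \right)} = \left(\left(4 + T\right) + T\right) - 187 = \left(4 + 2 T\right) - 187 = -183 + 2 T$)
$I{\left(-703,-267 \right)} - -215949 = \left(-183 + 2 \left(-703\right)\right) - -215949 = \left(-183 - 1406\right) + 215949 = -1589 + 215949 = 214360$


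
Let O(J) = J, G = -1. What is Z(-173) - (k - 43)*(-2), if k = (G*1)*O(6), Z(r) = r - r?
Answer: -98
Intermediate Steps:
Z(r) = 0
k = -6 (k = -1*1*6 = -1*6 = -6)
Z(-173) - (k - 43)*(-2) = 0 - (-6 - 43)*(-2) = 0 - (-49)*(-2) = 0 - 1*98 = 0 - 98 = -98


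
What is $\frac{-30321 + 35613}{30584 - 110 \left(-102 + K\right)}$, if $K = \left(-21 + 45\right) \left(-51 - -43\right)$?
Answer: $\frac{1323}{15731} \approx 0.084101$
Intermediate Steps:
$K = -192$ ($K = 24 \left(-51 + 43\right) = 24 \left(-8\right) = -192$)
$\frac{-30321 + 35613}{30584 - 110 \left(-102 + K\right)} = \frac{-30321 + 35613}{30584 - 110 \left(-102 - 192\right)} = \frac{5292}{30584 - -32340} = \frac{5292}{30584 + 32340} = \frac{5292}{62924} = 5292 \cdot \frac{1}{62924} = \frac{1323}{15731}$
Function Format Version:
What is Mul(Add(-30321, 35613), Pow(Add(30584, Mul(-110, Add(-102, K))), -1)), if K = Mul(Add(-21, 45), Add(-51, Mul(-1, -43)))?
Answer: Rational(1323, 15731) ≈ 0.084101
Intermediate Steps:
K = -192 (K = Mul(24, Add(-51, 43)) = Mul(24, -8) = -192)
Mul(Add(-30321, 35613), Pow(Add(30584, Mul(-110, Add(-102, K))), -1)) = Mul(Add(-30321, 35613), Pow(Add(30584, Mul(-110, Add(-102, -192))), -1)) = Mul(5292, Pow(Add(30584, Mul(-110, -294)), -1)) = Mul(5292, Pow(Add(30584, 32340), -1)) = Mul(5292, Pow(62924, -1)) = Mul(5292, Rational(1, 62924)) = Rational(1323, 15731)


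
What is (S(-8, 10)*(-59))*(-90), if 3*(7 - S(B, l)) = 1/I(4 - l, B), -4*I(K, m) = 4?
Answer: 38940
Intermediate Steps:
I(K, m) = -1 (I(K, m) = -¼*4 = -1)
S(B, l) = 22/3 (S(B, l) = 7 - ⅓/(-1) = 7 - ⅓*(-1) = 7 + ⅓ = 22/3)
(S(-8, 10)*(-59))*(-90) = ((22/3)*(-59))*(-90) = -1298/3*(-90) = 38940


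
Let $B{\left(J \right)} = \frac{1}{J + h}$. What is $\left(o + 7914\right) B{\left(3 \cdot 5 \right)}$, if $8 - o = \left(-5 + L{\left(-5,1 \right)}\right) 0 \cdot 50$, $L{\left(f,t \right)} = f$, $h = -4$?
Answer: $\frac{7922}{11} \approx 720.18$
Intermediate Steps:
$o = 8$ ($o = 8 - \left(-5 - 5\right) 0 \cdot 50 = 8 - \left(-10\right) 0 \cdot 50 = 8 - 0 \cdot 50 = 8 - 0 = 8 + 0 = 8$)
$B{\left(J \right)} = \frac{1}{-4 + J}$ ($B{\left(J \right)} = \frac{1}{J - 4} = \frac{1}{-4 + J}$)
$\left(o + 7914\right) B{\left(3 \cdot 5 \right)} = \frac{8 + 7914}{-4 + 3 \cdot 5} = \frac{7922}{-4 + 15} = \frac{7922}{11}$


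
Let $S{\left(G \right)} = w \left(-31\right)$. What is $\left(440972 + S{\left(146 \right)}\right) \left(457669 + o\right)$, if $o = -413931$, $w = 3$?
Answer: $19283165702$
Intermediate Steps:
$S{\left(G \right)} = -93$ ($S{\left(G \right)} = 3 \left(-31\right) = -93$)
$\left(440972 + S{\left(146 \right)}\right) \left(457669 + o\right) = \left(440972 - 93\right) \left(457669 - 413931\right) = 440879 \cdot 43738 = 19283165702$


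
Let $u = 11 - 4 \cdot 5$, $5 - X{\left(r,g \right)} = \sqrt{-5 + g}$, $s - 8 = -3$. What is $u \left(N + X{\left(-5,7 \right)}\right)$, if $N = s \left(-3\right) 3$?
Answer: $360 + 9 \sqrt{2} \approx 372.73$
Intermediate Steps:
$s = 5$ ($s = 8 - 3 = 5$)
$X{\left(r,g \right)} = 5 - \sqrt{-5 + g}$
$u = -9$ ($u = 11 - 20 = -9$)
$N = -45$ ($N = 5 \left(-3\right) 3 = \left(-15\right) 3 = -45$)
$u \left(N + X{\left(-5,7 \right)}\right) = - 9 \left(-45 + \left(5 - \sqrt{-5 + 7}\right)\right) = - 9 \left(-45 + \left(5 - \sqrt{2}\right)\right) = - 9 \left(-40 - \sqrt{2}\right) = 360 + 9 \sqrt{2}$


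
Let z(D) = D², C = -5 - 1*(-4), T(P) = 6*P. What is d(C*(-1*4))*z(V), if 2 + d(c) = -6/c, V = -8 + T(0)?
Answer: -224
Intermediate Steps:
C = -1 (C = -5 + 4 = -1)
V = -8 (V = -8 + 6*0 = -8 + 0 = -8)
d(c) = -2 - 6/c
d(C*(-1*4))*z(V) = (-2 - 6/((-(-1)*4)))*(-8)² = (-2 - 6/((-1*(-4))))*64 = (-2 - 6/4)*64 = (-2 - 6*¼)*64 = (-2 - 3/2)*64 = -7/2*64 = -224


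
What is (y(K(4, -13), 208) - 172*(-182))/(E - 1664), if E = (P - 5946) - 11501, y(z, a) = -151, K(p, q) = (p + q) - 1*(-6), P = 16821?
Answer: -31153/2290 ≈ -13.604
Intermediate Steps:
K(p, q) = 6 + p + q (K(p, q) = (p + q) + 6 = 6 + p + q)
E = -626 (E = (16821 - 5946) - 11501 = 10875 - 11501 = -626)
(y(K(4, -13), 208) - 172*(-182))/(E - 1664) = (-151 - 172*(-182))/(-626 - 1664) = (-151 + 31304)/(-2290) = 31153*(-1/2290) = -31153/2290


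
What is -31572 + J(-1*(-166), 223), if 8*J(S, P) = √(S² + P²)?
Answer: -31572 + √77285/8 ≈ -31537.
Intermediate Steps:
J(S, P) = √(P² + S²)/8 (J(S, P) = √(S² + P²)/8 = √(P² + S²)/8)
-31572 + J(-1*(-166), 223) = -31572 + √(223² + (-1*(-166))²)/8 = -31572 + √(49729 + 166²)/8 = -31572 + √(49729 + 27556)/8 = -31572 + √77285/8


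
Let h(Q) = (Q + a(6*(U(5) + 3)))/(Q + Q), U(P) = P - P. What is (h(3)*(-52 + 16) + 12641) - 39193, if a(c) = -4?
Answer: -26546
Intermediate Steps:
U(P) = 0
h(Q) = (-4 + Q)/(2*Q) (h(Q) = (Q - 4)/(Q + Q) = (-4 + Q)/((2*Q)) = (-4 + Q)*(1/(2*Q)) = (-4 + Q)/(2*Q))
(h(3)*(-52 + 16) + 12641) - 39193 = (((1/2)*(-4 + 3)/3)*(-52 + 16) + 12641) - 39193 = (((1/2)*(1/3)*(-1))*(-36) + 12641) - 39193 = (-1/6*(-36) + 12641) - 39193 = (6 + 12641) - 39193 = 12647 - 39193 = -26546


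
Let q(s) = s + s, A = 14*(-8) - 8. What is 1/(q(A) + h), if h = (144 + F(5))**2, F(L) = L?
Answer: 1/21961 ≈ 4.5535e-5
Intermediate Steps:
A = -120 (A = -112 - 8 = -120)
q(s) = 2*s
h = 22201 (h = (144 + 5)**2 = 149**2 = 22201)
1/(q(A) + h) = 1/(2*(-120) + 22201) = 1/(-240 + 22201) = 1/21961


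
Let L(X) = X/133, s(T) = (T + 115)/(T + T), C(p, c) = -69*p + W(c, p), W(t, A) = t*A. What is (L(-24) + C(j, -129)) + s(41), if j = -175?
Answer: 188955840/5453 ≈ 34652.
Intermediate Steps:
W(t, A) = A*t
C(p, c) = -69*p + c*p (C(p, c) = -69*p + p*c = -69*p + c*p)
s(T) = (115 + T)/(2*T) (s(T) = (115 + T)/((2*T)) = (115 + T)*(1/(2*T)) = (115 + T)/(2*T))
L(X) = X/133 (L(X) = X*(1/133) = X/133)
(L(-24) + C(j, -129)) + s(41) = ((1/133)*(-24) - 175*(-69 - 129)) + (½)*(115 + 41)/41 = (-24/133 - 175*(-198)) + (½)*(1/41)*156 = (-24/133 + 34650) + 78/41 = 4608426/133 + 78/41 = 188955840/5453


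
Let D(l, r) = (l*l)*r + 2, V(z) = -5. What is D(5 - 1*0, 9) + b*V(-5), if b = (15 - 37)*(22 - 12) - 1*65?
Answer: 1652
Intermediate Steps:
D(l, r) = 2 + r*l**2 (D(l, r) = l**2*r + 2 = r*l**2 + 2 = 2 + r*l**2)
b = -285 (b = -22*10 - 65 = -220 - 65 = -285)
D(5 - 1*0, 9) + b*V(-5) = (2 + 9*(5 - 1*0)**2) - 285*(-5) = (2 + 9*(5 + 0)**2) + 1425 = (2 + 9*5**2) + 1425 = (2 + 9*25) + 1425 = (2 + 225) + 1425 = 227 + 1425 = 1652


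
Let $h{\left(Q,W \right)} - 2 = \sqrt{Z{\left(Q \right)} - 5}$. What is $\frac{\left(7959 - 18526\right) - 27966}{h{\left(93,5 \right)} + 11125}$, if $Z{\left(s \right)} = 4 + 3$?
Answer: $- \frac{428756691}{123810127} + \frac{38533 \sqrt{2}}{123810127} \approx -3.4626$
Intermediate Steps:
$Z{\left(s \right)} = 7$
$h{\left(Q,W \right)} = 2 + \sqrt{2}$ ($h{\left(Q,W \right)} = 2 + \sqrt{7 - 5} = 2 + \sqrt{2}$)
$\frac{\left(7959 - 18526\right) - 27966}{h{\left(93,5 \right)} + 11125} = \frac{\left(7959 - 18526\right) - 27966}{\left(2 + \sqrt{2}\right) + 11125} = \frac{-10567 - 27966}{11127 + \sqrt{2}} = - \frac{38533}{11127 + \sqrt{2}}$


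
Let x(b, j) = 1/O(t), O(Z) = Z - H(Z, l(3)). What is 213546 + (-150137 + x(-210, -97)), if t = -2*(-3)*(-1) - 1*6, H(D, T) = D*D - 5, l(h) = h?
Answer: 9574758/151 ≈ 63409.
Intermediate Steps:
H(D, T) = -5 + D² (H(D, T) = D² - 5 = -5 + D²)
t = -12 (t = 6*(-1) - 6 = -6 - 6 = -12)
O(Z) = 5 + Z - Z² (O(Z) = Z - (-5 + Z²) = Z + (5 - Z²) = 5 + Z - Z²)
x(b, j) = -1/151 (x(b, j) = 1/(5 - 12 - 1*(-12)²) = 1/(5 - 12 - 1*144) = 1/(5 - 12 - 144) = 1/(-151) = -1/151)
213546 + (-150137 + x(-210, -97)) = 213546 + (-150137 - 1/151) = 213546 - 22670688/151 = 9574758/151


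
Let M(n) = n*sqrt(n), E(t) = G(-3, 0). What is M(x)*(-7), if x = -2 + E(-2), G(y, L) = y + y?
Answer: 112*I*sqrt(2) ≈ 158.39*I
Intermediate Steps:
G(y, L) = 2*y
E(t) = -6 (E(t) = 2*(-3) = -6)
x = -8 (x = -2 - 6 = -8)
M(n) = n**(3/2)
M(x)*(-7) = (-8)**(3/2)*(-7) = -16*I*sqrt(2)*(-7) = 112*I*sqrt(2)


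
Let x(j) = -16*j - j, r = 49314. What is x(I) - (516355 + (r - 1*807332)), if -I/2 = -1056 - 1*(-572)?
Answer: 225207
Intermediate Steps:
I = 968 (I = -2*(-1056 - 1*(-572)) = -2*(-1056 + 572) = -2*(-484) = 968)
x(j) = -17*j
x(I) - (516355 + (r - 1*807332)) = -17*968 - (516355 + (49314 - 1*807332)) = -16456 - (516355 + (49314 - 807332)) = -16456 - (516355 - 758018) = -16456 - 1*(-241663) = -16456 + 241663 = 225207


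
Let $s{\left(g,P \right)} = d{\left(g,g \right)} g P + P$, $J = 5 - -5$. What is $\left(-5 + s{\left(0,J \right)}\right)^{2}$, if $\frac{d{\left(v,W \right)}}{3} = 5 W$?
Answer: $25$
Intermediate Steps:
$J = 10$ ($J = 5 + 5 = 10$)
$d{\left(v,W \right)} = 15 W$ ($d{\left(v,W \right)} = 3 \cdot 5 W = 15 W$)
$s{\left(g,P \right)} = P + 15 P g^{2}$ ($s{\left(g,P \right)} = 15 g g P + P = 15 g^{2} P + P = 15 P g^{2} + P = P + 15 P g^{2}$)
$\left(-5 + s{\left(0,J \right)}\right)^{2} = \left(-5 + 10 \left(1 + 15 \cdot 0^{2}\right)\right)^{2} = \left(-5 + 10 \left(1 + 15 \cdot 0\right)\right)^{2} = \left(-5 + 10 \left(1 + 0\right)\right)^{2} = \left(-5 + 10 \cdot 1\right)^{2} = \left(-5 + 10\right)^{2} = 5^{2} = 25$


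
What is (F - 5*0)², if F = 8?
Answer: 64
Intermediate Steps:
(F - 5*0)² = (8 - 5*0)² = (8 + 0)² = 8² = 64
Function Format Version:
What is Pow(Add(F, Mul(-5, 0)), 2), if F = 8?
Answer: 64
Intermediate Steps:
Pow(Add(F, Mul(-5, 0)), 2) = Pow(Add(8, Mul(-5, 0)), 2) = Pow(Add(8, 0), 2) = Pow(8, 2) = 64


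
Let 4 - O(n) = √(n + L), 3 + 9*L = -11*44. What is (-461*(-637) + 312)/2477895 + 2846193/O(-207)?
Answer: 126946579846573/3089935065 + 42692895*I*√94/2494 ≈ 41084.0 + 1.6597e+5*I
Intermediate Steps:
L = -487/9 (L = -⅓ + (-11*44)/9 = -⅓ + (⅑)*(-484) = -⅓ - 484/9 = -487/9 ≈ -54.111)
O(n) = 4 - √(-487/9 + n) (O(n) = 4 - √(n - 487/9) = 4 - √(-487/9 + n))
(-461*(-637) + 312)/2477895 + 2846193/O(-207) = (-461*(-637) + 312)/2477895 + 2846193/(4 - √(-487 + 9*(-207))/3) = (293657 + 312)*(1/2477895) + 2846193/(4 - √(-487 - 1863)/3) = 293969*(1/2477895) + 2846193/(4 - 5*I*√94/3) = 293969/2477895 + 2846193/(4 - 5*I*√94/3)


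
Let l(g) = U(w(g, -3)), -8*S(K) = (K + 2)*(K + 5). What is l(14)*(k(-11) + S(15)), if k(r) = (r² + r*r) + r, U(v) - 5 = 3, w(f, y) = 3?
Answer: 1508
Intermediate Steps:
U(v) = 8 (U(v) = 5 + 3 = 8)
S(K) = -(2 + K)*(5 + K)/8 (S(K) = -(K + 2)*(K + 5)/8 = -(2 + K)*(5 + K)/8)
l(g) = 8
k(r) = r + 2*r² (k(r) = (r² + r²) + r = 2*r² + r = r + 2*r²)
l(14)*(k(-11) + S(15)) = 8*(-11*(1 + 2*(-11)) + (-5/4 - 7/8*15 - ⅛*15²)) = 8*(-11*(1 - 22) + (-5/4 - 105/8 - ⅛*225)) = 8*(-11*(-21) + (-5/4 - 105/8 - 225/8)) = 8*(231 - 85/2) = 8*(377/2) = 1508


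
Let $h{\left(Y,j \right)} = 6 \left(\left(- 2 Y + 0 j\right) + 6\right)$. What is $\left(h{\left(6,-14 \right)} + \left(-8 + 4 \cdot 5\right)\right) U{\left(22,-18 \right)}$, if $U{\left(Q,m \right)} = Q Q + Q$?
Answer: $-12144$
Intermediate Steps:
$U{\left(Q,m \right)} = Q + Q^{2}$ ($U{\left(Q,m \right)} = Q^{2} + Q = Q + Q^{2}$)
$h{\left(Y,j \right)} = 36 - 12 Y$ ($h{\left(Y,j \right)} = 6 \left(\left(- 2 Y + 0\right) + 6\right) = 6 \left(- 2 Y + 6\right) = 6 \left(6 - 2 Y\right) = 36 - 12 Y$)
$\left(h{\left(6,-14 \right)} + \left(-8 + 4 \cdot 5\right)\right) U{\left(22,-18 \right)} = \left(\left(36 - 72\right) + \left(-8 + 4 \cdot 5\right)\right) 22 \left(1 + 22\right) = \left(\left(36 - 72\right) + \left(-8 + 20\right)\right) 22 \cdot 23 = \left(-36 + 12\right) 506 = \left(-24\right) 506 = -12144$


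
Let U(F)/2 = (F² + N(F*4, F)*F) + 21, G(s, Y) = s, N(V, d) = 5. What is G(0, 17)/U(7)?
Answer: 0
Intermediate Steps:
U(F) = 42 + 2*F² + 10*F (U(F) = 2*((F² + 5*F) + 21) = 2*(21 + F² + 5*F) = 42 + 2*F² + 10*F)
G(0, 17)/U(7) = 0/(42 + 2*7² + 10*7) = 0/(42 + 2*49 + 70) = 0/(42 + 98 + 70) = 0/210 = 0*(1/210) = 0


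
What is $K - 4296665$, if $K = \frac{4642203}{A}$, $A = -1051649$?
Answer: $- \frac{4518588092788}{1051649} \approx -4.2967 \cdot 10^{6}$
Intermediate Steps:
$K = - \frac{4642203}{1051649}$ ($K = \frac{4642203}{-1051649} = 4642203 \left(- \frac{1}{1051649}\right) = - \frac{4642203}{1051649} \approx -4.4142$)
$K - 4296665 = - \frac{4642203}{1051649} - 4296665 = - \frac{4518588092788}{1051649}$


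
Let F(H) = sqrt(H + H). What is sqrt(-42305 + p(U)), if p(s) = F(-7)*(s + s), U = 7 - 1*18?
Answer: sqrt(-42305 - 22*I*sqrt(14)) ≈ 0.2 - 205.68*I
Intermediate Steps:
F(H) = sqrt(2)*sqrt(H) (F(H) = sqrt(2*H) = sqrt(2)*sqrt(H))
U = -11 (U = 7 - 18 = -11)
p(s) = 2*I*s*sqrt(14) (p(s) = (sqrt(2)*sqrt(-7))*(s + s) = (sqrt(2)*(I*sqrt(7)))*(2*s) = (I*sqrt(14))*(2*s) = 2*I*s*sqrt(14))
sqrt(-42305 + p(U)) = sqrt(-42305 + 2*I*(-11)*sqrt(14)) = sqrt(-42305 - 22*I*sqrt(14))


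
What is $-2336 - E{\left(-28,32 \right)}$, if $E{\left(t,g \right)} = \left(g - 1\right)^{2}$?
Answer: $-3297$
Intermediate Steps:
$E{\left(t,g \right)} = \left(-1 + g\right)^{2}$
$-2336 - E{\left(-28,32 \right)} = -2336 - \left(-1 + 32\right)^{2} = -2336 - 31^{2} = -2336 - 961 = -3297$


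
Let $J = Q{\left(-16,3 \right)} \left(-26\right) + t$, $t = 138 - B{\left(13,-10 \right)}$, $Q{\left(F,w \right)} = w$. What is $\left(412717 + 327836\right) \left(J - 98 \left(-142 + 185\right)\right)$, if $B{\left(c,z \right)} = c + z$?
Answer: $-3078478821$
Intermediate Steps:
$t = 135$ ($t = 138 - \left(13 - 10\right) = 138 - 3 = 135$)
$J = 57$ ($J = 3 \left(-26\right) + 135 = -78 + 135 = 57$)
$\left(412717 + 327836\right) \left(J - 98 \left(-142 + 185\right)\right) = \left(412717 + 327836\right) \left(57 - 98 \left(-142 + 185\right)\right) = 740553 \left(57 - 4214\right) = 740553 \left(-4157\right) = -3078478821$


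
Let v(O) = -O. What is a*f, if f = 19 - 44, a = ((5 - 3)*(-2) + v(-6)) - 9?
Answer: 175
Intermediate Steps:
a = -7 (a = ((5 - 3)*(-2) - 1*(-6)) - 9 = (2*(-2) + 6) - 9 = (-4 + 6) - 9 = 2 - 9 = -7)
f = -25
a*f = -7*(-25) = 175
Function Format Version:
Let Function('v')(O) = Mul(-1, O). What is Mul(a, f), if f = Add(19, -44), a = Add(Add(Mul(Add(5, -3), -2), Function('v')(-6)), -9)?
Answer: 175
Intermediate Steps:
a = -7 (a = Add(Add(Mul(Add(5, -3), -2), Mul(-1, -6)), -9) = Add(Add(Mul(2, -2), 6), -9) = Add(Add(-4, 6), -9) = Add(2, -9) = -7)
f = -25
Mul(a, f) = Mul(-7, -25) = 175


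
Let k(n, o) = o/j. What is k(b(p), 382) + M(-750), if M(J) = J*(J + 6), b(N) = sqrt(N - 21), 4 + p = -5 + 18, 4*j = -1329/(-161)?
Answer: 741828008/1329 ≈ 5.5819e+5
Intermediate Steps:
j = 1329/644 (j = (-1329/(-161))/4 = (-1329*(-1/161))/4 = (1/4)*(1329/161) = 1329/644 ≈ 2.0637)
p = 9 (p = -4 + (-5 + 18) = -4 + 13 = 9)
b(N) = sqrt(-21 + N)
M(J) = J*(6 + J)
k(n, o) = 644*o/1329 (k(n, o) = o/(1329/644) = o*(644/1329) = 644*o/1329)
k(b(p), 382) + M(-750) = (644/1329)*382 - 750*(6 - 750) = 246008/1329 - 750*(-744) = 246008/1329 + 558000 = 741828008/1329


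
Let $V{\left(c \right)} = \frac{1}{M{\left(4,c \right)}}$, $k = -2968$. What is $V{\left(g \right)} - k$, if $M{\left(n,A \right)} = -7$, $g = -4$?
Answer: $\frac{20775}{7} \approx 2967.9$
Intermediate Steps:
$V{\left(c \right)} = - \frac{1}{7}$ ($V{\left(c \right)} = \frac{1}{-7} = - \frac{1}{7}$)
$V{\left(g \right)} - k = - \frac{1}{7} - -2968 = - \frac{1}{7} + 2968 = \frac{20775}{7}$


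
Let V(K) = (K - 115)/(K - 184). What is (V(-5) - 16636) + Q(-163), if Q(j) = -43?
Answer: -1050737/63 ≈ -16678.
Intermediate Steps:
V(K) = (-115 + K)/(-184 + K)
(V(-5) - 16636) + Q(-163) = ((-115 - 5)/(-184 - 5) - 16636) - 43 = (-120/(-189) - 16636) - 43 = (-1/189*(-120) - 16636) - 43 = (40/63 - 16636) - 43 = -1048028/63 - 43 = -1050737/63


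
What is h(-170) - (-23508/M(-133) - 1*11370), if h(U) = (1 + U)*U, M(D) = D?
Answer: 5309792/133 ≈ 39923.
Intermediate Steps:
h(U) = U*(1 + U)
h(-170) - (-23508/M(-133) - 1*11370) = -170*(1 - 170) - (-23508/(-133) - 1*11370) = -170*(-169) - (-23508*(-1/133) - 11370) = 28730 - (23508/133 - 11370) = 28730 - 1*(-1488702/133) = 28730 + 1488702/133 = 5309792/133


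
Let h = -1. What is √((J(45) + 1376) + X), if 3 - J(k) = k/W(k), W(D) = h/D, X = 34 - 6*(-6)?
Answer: 3*√386 ≈ 58.941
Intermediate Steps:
X = 70 (X = 34 + 36 = 70)
W(D) = -1/D
J(k) = 3 + k² (J(k) = 3 - k/((-1/k)) = 3 - k*(-k) = 3 - (-1)*k² = 3 + k²)
√((J(45) + 1376) + X) = √(((3 + 45²) + 1376) + 70) = √(((3 + 2025) + 1376) + 70) = √((2028 + 1376) + 70) = √(3404 + 70) = √3474 = 3*√386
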